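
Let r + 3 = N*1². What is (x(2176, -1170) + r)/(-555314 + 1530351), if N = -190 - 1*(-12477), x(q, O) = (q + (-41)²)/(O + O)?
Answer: 28740703/2281586580 ≈ 0.012597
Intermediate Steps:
x(q, O) = (1681 + q)/(2*O) (x(q, O) = (q + 1681)/((2*O)) = (1681 + q)*(1/(2*O)) = (1681 + q)/(2*O))
N = 12287 (N = -190 + 12477 = 12287)
r = 12284 (r = -3 + 12287*1² = -3 + 12287*1 = -3 + 12287 = 12284)
(x(2176, -1170) + r)/(-555314 + 1530351) = ((½)*(1681 + 2176)/(-1170) + 12284)/(-555314 + 1530351) = ((½)*(-1/1170)*3857 + 12284)/975037 = (-3857/2340 + 12284)*(1/975037) = (28740703/2340)*(1/975037) = 28740703/2281586580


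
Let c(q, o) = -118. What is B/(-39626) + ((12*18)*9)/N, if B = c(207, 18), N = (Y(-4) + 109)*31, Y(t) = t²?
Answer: 38745097/76775375 ≈ 0.50465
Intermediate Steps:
N = 3875 (N = ((-4)² + 109)*31 = (16 + 109)*31 = 125*31 = 3875)
B = -118
B/(-39626) + ((12*18)*9)/N = -118/(-39626) + ((12*18)*9)/3875 = -118*(-1/39626) + (216*9)*(1/3875) = 59/19813 + 1944*(1/3875) = 59/19813 + 1944/3875 = 38745097/76775375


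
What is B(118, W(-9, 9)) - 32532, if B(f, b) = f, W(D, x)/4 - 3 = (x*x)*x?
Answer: -32414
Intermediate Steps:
W(D, x) = 12 + 4*x³ (W(D, x) = 12 + 4*((x*x)*x) = 12 + 4*(x²*x) = 12 + 4*x³)
B(118, W(-9, 9)) - 32532 = 118 - 32532 = -32414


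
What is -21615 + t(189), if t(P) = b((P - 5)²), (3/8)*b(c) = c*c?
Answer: 9169765043/3 ≈ 3.0566e+9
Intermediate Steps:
b(c) = 8*c²/3 (b(c) = 8*(c*c)/3 = 8*c²/3)
t(P) = 8*(-5 + P)⁴/3 (t(P) = 8*((P - 5)²)²/3 = 8*((-5 + P)²)²/3 = 8*(-5 + P)⁴/3)
-21615 + t(189) = -21615 + 8*(-5 + 189)⁴/3 = -21615 + (8/3)*184⁴ = -21615 + (8/3)*1146228736 = -21615 + 9169829888/3 = 9169765043/3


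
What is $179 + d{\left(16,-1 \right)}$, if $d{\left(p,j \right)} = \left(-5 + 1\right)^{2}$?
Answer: $195$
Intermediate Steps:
$d{\left(p,j \right)} = 16$ ($d{\left(p,j \right)} = \left(-4\right)^{2} = 16$)
$179 + d{\left(16,-1 \right)} = 179 + 16 = 195$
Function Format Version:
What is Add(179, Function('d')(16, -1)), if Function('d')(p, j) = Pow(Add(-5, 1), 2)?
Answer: 195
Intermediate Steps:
Function('d')(p, j) = 16 (Function('d')(p, j) = Pow(-4, 2) = 16)
Add(179, Function('d')(16, -1)) = Add(179, 16) = 195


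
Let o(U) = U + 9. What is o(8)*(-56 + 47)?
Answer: -153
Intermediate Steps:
o(U) = 9 + U
o(8)*(-56 + 47) = (9 + 8)*(-56 + 47) = 17*(-9) = -153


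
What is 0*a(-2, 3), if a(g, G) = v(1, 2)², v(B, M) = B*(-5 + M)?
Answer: 0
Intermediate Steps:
a(g, G) = 9 (a(g, G) = (1*(-5 + 2))² = (1*(-3))² = (-3)² = 9)
0*a(-2, 3) = 0*9 = 0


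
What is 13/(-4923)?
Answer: -13/4923 ≈ -0.0026407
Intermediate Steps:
13/(-4923) = 13*(-1/4923) = -13/4923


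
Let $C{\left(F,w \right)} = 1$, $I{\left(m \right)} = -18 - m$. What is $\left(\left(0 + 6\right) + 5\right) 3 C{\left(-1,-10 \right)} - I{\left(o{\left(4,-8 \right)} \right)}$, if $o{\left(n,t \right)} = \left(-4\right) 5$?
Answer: $31$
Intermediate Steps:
$o{\left(n,t \right)} = -20$
$\left(\left(0 + 6\right) + 5\right) 3 C{\left(-1,-10 \right)} - I{\left(o{\left(4,-8 \right)} \right)} = \left(\left(0 + 6\right) + 5\right) 3 \cdot 1 - \left(-18 - -20\right) = \left(6 + 5\right) 3 \cdot 1 - \left(-18 + 20\right) = 11 \cdot 3 \cdot 1 - 2 = 33 \cdot 1 - 2 = 33 - 2 = 31$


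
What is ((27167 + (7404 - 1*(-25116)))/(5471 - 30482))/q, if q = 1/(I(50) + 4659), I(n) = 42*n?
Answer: -44824937/2779 ≈ -16130.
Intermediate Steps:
q = 1/6759 (q = 1/(42*50 + 4659) = 1/(2100 + 4659) = 1/6759 ≈ 0.00014795)
((27167 + (7404 - 1*(-25116)))/(5471 - 30482))/q = ((27167 + (7404 - 1*(-25116)))/(5471 - 30482))/(1/6759) = ((27167 + (7404 + 25116))/(-25011))*6759 = ((27167 + 32520)*(-1/25011))*6759 = (59687*(-1/25011))*6759 = -59687/25011*6759 = -44824937/2779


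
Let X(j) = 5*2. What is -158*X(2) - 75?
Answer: -1655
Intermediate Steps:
X(j) = 10
-158*X(2) - 75 = -158*10 - 75 = -1580 - 75 = -1655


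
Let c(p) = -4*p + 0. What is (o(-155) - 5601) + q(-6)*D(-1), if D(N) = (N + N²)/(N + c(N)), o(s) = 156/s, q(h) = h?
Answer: -868311/155 ≈ -5602.0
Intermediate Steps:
c(p) = -4*p
D(N) = -(N + N²)/(3*N) (D(N) = (N + N²)/(N - 4*N) = (N + N²)/((-3*N)) = (N + N²)*(-1/(3*N)) = -(N + N²)/(3*N))
(o(-155) - 5601) + q(-6)*D(-1) = (156/(-155) - 5601) - 6*(-⅓ - ⅓*(-1)) = (156*(-1/155) - 5601) - 6*(-⅓ + ⅓) = (-156/155 - 5601) - 6*0 = -868311/155 + 0 = -868311/155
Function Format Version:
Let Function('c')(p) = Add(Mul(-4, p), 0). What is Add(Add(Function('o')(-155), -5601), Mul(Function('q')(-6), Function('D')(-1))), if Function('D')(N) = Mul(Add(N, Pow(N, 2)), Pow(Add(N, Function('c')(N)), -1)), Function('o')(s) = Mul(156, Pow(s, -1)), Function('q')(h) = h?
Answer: Rational(-868311, 155) ≈ -5602.0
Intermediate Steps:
Function('c')(p) = Mul(-4, p)
Function('D')(N) = Mul(Rational(-1, 3), Pow(N, -1), Add(N, Pow(N, 2))) (Function('D')(N) = Mul(Add(N, Pow(N, 2)), Pow(Add(N, Mul(-4, N)), -1)) = Mul(Add(N, Pow(N, 2)), Pow(Mul(-3, N), -1)) = Mul(Add(N, Pow(N, 2)), Mul(Rational(-1, 3), Pow(N, -1))) = Mul(Rational(-1, 3), Pow(N, -1), Add(N, Pow(N, 2))))
Add(Add(Function('o')(-155), -5601), Mul(Function('q')(-6), Function('D')(-1))) = Add(Add(Mul(156, Pow(-155, -1)), -5601), Mul(-6, Add(Rational(-1, 3), Mul(Rational(-1, 3), -1)))) = Add(Add(Mul(156, Rational(-1, 155)), -5601), Mul(-6, Add(Rational(-1, 3), Rational(1, 3)))) = Add(Add(Rational(-156, 155), -5601), Mul(-6, 0)) = Add(Rational(-868311, 155), 0) = Rational(-868311, 155)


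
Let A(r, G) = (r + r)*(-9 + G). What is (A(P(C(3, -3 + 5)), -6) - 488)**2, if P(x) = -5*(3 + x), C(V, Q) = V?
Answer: 169744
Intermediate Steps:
P(x) = -15 - 5*x
A(r, G) = 2*r*(-9 + G) (A(r, G) = (2*r)*(-9 + G) = 2*r*(-9 + G))
(A(P(C(3, -3 + 5)), -6) - 488)**2 = (2*(-15 - 5*3)*(-9 - 6) - 488)**2 = (2*(-15 - 15)*(-15) - 488)**2 = (2*(-30)*(-15) - 488)**2 = (900 - 488)**2 = 412**2 = 169744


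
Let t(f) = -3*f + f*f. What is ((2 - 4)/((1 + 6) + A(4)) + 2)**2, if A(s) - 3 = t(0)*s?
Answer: 81/25 ≈ 3.2400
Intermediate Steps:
t(f) = f**2 - 3*f (t(f) = -3*f + f**2 = f**2 - 3*f)
A(s) = 3 (A(s) = 3 + (0*(-3 + 0))*s = 3 + (0*(-3))*s = 3 + 0*s = 3 + 0 = 3)
((2 - 4)/((1 + 6) + A(4)) + 2)**2 = ((2 - 4)/((1 + 6) + 3) + 2)**2 = (-2/(7 + 3) + 2)**2 = (-2/10 + 2)**2 = (-2*1/10 + 2)**2 = (-1/5 + 2)**2 = (9/5)**2 = 81/25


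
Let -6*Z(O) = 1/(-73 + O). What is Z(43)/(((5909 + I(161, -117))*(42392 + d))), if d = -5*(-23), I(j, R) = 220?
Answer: 1/46894572540 ≈ 2.1324e-11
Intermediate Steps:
d = 115
Z(O) = -1/(6*(-73 + O))
Z(43)/(((5909 + I(161, -117))*(42392 + d))) = (-1/(-438 + 6*43))/(((5909 + 220)*(42392 + 115))) = (-1/(-438 + 258))/((6129*42507)) = -1/(-180)/260525403 = -1*(-1/180)*(1/260525403) = (1/180)*(1/260525403) = 1/46894572540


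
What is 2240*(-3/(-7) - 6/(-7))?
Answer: 2880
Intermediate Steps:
2240*(-3/(-7) - 6/(-7)) = 2240*(-3*(-⅐) - 6*(-⅐)) = 2240*(3/7 + 6/7) = 2240*(9/7) = 2880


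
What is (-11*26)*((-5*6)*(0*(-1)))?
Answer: 0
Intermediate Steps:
(-11*26)*((-5*6)*(0*(-1))) = -(-8580)*0 = -286*0 = 0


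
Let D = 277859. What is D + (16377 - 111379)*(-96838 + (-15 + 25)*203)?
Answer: 9007227475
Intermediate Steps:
D + (16377 - 111379)*(-96838 + (-15 + 25)*203) = 277859 + (16377 - 111379)*(-96838 + (-15 + 25)*203) = 277859 - 95002*(-96838 + 10*203) = 277859 - 95002*(-96838 + 2030) = 277859 - 95002*(-94808) = 277859 + 9006949616 = 9007227475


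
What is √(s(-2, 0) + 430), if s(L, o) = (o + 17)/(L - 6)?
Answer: √6846/4 ≈ 20.685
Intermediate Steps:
s(L, o) = (17 + o)/(-6 + L)
√(s(-2, 0) + 430) = √((17 + 0)/(-6 - 2) + 430) = √(17/(-8) + 430) = √(-⅛*17 + 430) = √(-17/8 + 430) = √(3423/8) = √6846/4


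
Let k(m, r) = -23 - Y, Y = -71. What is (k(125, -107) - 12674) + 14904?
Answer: 2278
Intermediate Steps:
k(m, r) = 48 (k(m, r) = -23 - 1*(-71) = -23 + 71 = 48)
(k(125, -107) - 12674) + 14904 = (48 - 12674) + 14904 = -12626 + 14904 = 2278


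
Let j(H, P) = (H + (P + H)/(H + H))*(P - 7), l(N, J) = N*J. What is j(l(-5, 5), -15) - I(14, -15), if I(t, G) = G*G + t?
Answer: 1467/5 ≈ 293.40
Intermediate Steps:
I(t, G) = t + G**2 (I(t, G) = G**2 + t = t + G**2)
l(N, J) = J*N
j(H, P) = (-7 + P)*(H + (H + P)/(2*H)) (j(H, P) = (H + (H + P)/((2*H)))*(-7 + P) = (H + (H + P)*(1/(2*H)))*(-7 + P) = (H + (H + P)/(2*H))*(-7 + P) = (-7 + P)*(H + (H + P)/(2*H)))
j(l(-5, 5), -15) - I(14, -15) = ((-15)**2 - 7*(-15) + (5*(-5))*(-7 - 15 - 70*(-5) + 2*(5*(-5))*(-15)))/(2*((5*(-5)))) - (14 + (-15)**2) = (1/2)*(225 + 105 - 25*(-7 - 15 - 14*(-25) + 2*(-25)*(-15)))/(-25) - (14 + 225) = (1/2)*(-1/25)*(225 + 105 - 25*(-7 - 15 + 350 + 750)) - 1*239 = (1/2)*(-1/25)*(225 + 105 - 25*1078) - 239 = (1/2)*(-1/25)*(225 + 105 - 26950) - 239 = (1/2)*(-1/25)*(-26620) - 239 = 2662/5 - 239 = 1467/5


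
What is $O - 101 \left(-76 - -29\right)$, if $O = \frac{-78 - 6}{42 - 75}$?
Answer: $\frac{52245}{11} \approx 4749.5$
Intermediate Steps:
$O = \frac{28}{11}$ ($O = - \frac{84}{-33} = \left(-84\right) \left(- \frac{1}{33}\right) = \frac{28}{11} \approx 2.5455$)
$O - 101 \left(-76 - -29\right) = \frac{28}{11} - 101 \left(-76 - -29\right) = \frac{28}{11} - 101 \left(-76 + 29\right) = \frac{28}{11} - -4747 = \frac{28}{11} + 4747 = \frac{52245}{11}$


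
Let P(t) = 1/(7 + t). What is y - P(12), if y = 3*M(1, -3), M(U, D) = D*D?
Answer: 512/19 ≈ 26.947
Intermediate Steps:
M(U, D) = D²
y = 27 (y = 3*(-3)² = 3*9 = 27)
y - P(12) = 27 - 1/(7 + 12) = 27 - 1/19 = 512/19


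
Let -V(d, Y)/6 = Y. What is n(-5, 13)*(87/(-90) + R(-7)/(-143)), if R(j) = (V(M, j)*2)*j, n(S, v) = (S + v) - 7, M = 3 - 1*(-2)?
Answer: 13493/4290 ≈ 3.1452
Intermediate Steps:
M = 5 (M = 3 + 2 = 5)
n(S, v) = -7 + S + v
V(d, Y) = -6*Y
R(j) = -12*j² (R(j) = (-6*j*2)*j = (-12*j)*j = -12*j²)
n(-5, 13)*(87/(-90) + R(-7)/(-143)) = (-7 - 5 + 13)*(87/(-90) - 12*(-7)²/(-143)) = 1*(87*(-1/90) - 12*49*(-1/143)) = 1*(-29/30 - 588*(-1/143)) = 1*(-29/30 + 588/143) = 1*(13493/4290) = 13493/4290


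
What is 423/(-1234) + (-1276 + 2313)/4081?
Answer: -446605/5035954 ≈ -0.088683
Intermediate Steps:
423/(-1234) + (-1276 + 2313)/4081 = 423*(-1/1234) + 1037*(1/4081) = -423/1234 + 1037/4081 = -446605/5035954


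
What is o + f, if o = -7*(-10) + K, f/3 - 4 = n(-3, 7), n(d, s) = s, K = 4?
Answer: 107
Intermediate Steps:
f = 33 (f = 12 + 3*7 = 12 + 21 = 33)
o = 74 (o = -7*(-10) + 4 = 70 + 4 = 74)
o + f = 74 + 33 = 107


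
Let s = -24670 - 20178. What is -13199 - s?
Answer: 31649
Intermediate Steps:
s = -44848
-13199 - s = -13199 - 1*(-44848) = -13199 + 44848 = 31649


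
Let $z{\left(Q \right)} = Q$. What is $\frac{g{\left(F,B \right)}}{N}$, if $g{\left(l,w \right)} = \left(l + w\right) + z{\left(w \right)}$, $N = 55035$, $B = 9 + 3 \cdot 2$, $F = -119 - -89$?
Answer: $0$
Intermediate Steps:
$F = -30$ ($F = -119 + 89 = -30$)
$B = 15$ ($B = 9 + 6 = 15$)
$g{\left(l,w \right)} = l + 2 w$ ($g{\left(l,w \right)} = \left(l + w\right) + w = l + 2 w$)
$\frac{g{\left(F,B \right)}}{N} = \frac{-30 + 2 \cdot 15}{55035} = \left(-30 + 30\right) \frac{1}{55035} = 0 \cdot \frac{1}{55035} = 0$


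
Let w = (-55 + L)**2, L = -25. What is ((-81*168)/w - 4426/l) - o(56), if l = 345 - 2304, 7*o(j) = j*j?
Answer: -701897059/1567200 ≈ -447.87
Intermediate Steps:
w = 6400 (w = (-55 - 25)**2 = (-80)**2 = 6400)
o(j) = j**2/7 (o(j) = (j*j)/7 = j**2/7)
l = -1959
((-81*168)/w - 4426/l) - o(56) = (-81*168/6400 - 4426/(-1959)) - 56**2/7 = (-13608*1/6400 - 4426*(-1/1959)) - 3136/7 = (-1701/800 + 4426/1959) - 1*448 = 208541/1567200 - 448 = -701897059/1567200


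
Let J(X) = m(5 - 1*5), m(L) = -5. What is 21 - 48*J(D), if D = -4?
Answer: 261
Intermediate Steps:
J(X) = -5
21 - 48*J(D) = 21 - 48*(-5) = 21 + 240 = 261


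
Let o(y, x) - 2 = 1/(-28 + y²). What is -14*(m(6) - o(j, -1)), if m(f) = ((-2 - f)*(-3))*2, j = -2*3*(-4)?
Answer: -176449/274 ≈ -643.97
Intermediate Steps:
j = 24 (j = -6*(-4) = 24)
m(f) = 12 + 6*f (m(f) = (6 + 3*f)*2 = 12 + 6*f)
o(y, x) = 2 + 1/(-28 + y²)
-14*(m(6) - o(j, -1)) = -14*((12 + 6*6) - (-55 + 2*24²)/(-28 + 24²)) = -14*((12 + 36) - (-55 + 2*576)/(-28 + 576)) = -14*(48 - (-55 + 1152)/548) = -14*(48 - 1097/548) = -14*25207/548 = -176449/274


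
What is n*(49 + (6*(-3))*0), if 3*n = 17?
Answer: 833/3 ≈ 277.67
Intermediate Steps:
n = 17/3 (n = (1/3)*17 = 17/3 ≈ 5.6667)
n*(49 + (6*(-3))*0) = 17*(49 + (6*(-3))*0)/3 = 17*(49 - 18*0)/3 = 17*(49 + 0)/3 = (17/3)*49 = 833/3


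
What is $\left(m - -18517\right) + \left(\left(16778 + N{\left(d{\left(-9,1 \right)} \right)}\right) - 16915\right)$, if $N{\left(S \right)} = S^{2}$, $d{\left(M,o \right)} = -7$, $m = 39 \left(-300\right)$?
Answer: $6729$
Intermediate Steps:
$m = -11700$
$\left(m - -18517\right) + \left(\left(16778 + N{\left(d{\left(-9,1 \right)} \right)}\right) - 16915\right) = \left(-11700 - -18517\right) - \left(137 - 49\right) = \left(-11700 + 18517\right) + \left(\left(16778 + 49\right) - 16915\right) = 6817 + \left(16827 - 16915\right) = 6817 - 88 = 6729$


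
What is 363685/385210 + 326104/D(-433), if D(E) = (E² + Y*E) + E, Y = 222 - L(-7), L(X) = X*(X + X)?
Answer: 1243721487/366951046 ≈ 3.3893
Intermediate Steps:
L(X) = 2*X² (L(X) = X*(2*X) = 2*X²)
Y = 124 (Y = 222 - 2*(-7)² = 222 - 2*49 = 222 - 1*98 = 222 - 98 = 124)
D(E) = E² + 125*E (D(E) = (E² + 124*E) + E = E² + 125*E)
363685/385210 + 326104/D(-433) = 363685/385210 + 326104/((-433*(125 - 433))) = 363685*(1/385210) + 326104/((-433*(-308))) = 10391/11006 + 326104/133364 = 10391/11006 + 326104*(1/133364) = 10391/11006 + 81526/33341 = 1243721487/366951046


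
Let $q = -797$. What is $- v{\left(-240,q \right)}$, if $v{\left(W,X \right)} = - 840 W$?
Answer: $-201600$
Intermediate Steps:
$- v{\left(-240,q \right)} = - \left(-840\right) \left(-240\right) = \left(-1\right) 201600 = -201600$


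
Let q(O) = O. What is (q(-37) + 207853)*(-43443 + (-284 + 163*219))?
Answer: -1668762480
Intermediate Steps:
(q(-37) + 207853)*(-43443 + (-284 + 163*219)) = (-37 + 207853)*(-43443 + (-284 + 163*219)) = 207816*(-43443 + (-284 + 35697)) = 207816*(-43443 + 35413) = 207816*(-8030) = -1668762480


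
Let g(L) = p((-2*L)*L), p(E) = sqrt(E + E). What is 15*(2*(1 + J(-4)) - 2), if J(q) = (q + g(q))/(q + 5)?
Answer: -120 + 240*I ≈ -120.0 + 240.0*I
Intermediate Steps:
p(E) = sqrt(2)*sqrt(E) (p(E) = sqrt(2*E) = sqrt(2)*sqrt(E))
g(L) = 2*sqrt(-L**2) (g(L) = sqrt(2)*sqrt((-2*L)*L) = sqrt(2)*sqrt(-2*L**2) = sqrt(2)*(sqrt(2)*sqrt(-L**2)) = 2*sqrt(-L**2))
J(q) = (q + 2*sqrt(-q**2))/(5 + q) (J(q) = (q + 2*sqrt(-q**2))/(q + 5) = (q + 2*sqrt(-q**2))/(5 + q))
15*(2*(1 + J(-4)) - 2) = 15*(2*(1 + (-4 + 2*sqrt(-1*(-4)**2))/(5 - 4)) - 2) = 15*(2*(1 + (-4 + 2*sqrt(-1*16))/1) - 2) = 15*(2*(1 + 1*(-4 + 2*sqrt(-16))) - 2) = 15*(2*(1 + 1*(-4 + 2*(4*I))) - 2) = 15*(2*(1 + 1*(-4 + 8*I)) - 2) = 15*(2*(1 + (-4 + 8*I)) - 2) = 15*(2*(-3 + 8*I) - 2) = 15*((-6 + 16*I) - 2) = 15*(-8 + 16*I) = -120 + 240*I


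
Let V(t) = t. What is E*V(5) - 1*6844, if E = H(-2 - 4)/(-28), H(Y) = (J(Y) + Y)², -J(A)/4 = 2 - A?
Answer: -49713/7 ≈ -7101.9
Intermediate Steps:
J(A) = -8 + 4*A (J(A) = -4*(2 - A) = -8 + 4*A)
H(Y) = (-8 + 5*Y)² (H(Y) = ((-8 + 4*Y) + Y)² = (-8 + 5*Y)²)
E = -361/7 (E = (-8 + 5*(-2 - 4))²/(-28) = (-8 + 5*(-6))²*(-1/28) = (-8 - 30)²*(-1/28) = (-38)²*(-1/28) = 1444*(-1/28) = -361/7 ≈ -51.571)
E*V(5) - 1*6844 = -361/7*5 - 1*6844 = -1805/7 - 6844 = -49713/7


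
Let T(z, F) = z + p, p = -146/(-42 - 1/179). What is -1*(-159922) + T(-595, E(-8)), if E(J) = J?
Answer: 16411039/103 ≈ 1.5933e+5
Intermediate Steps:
p = 358/103 (p = -146/(-42 - 1*1/179) = -146/(-42 - 1/179) = -146/(-7519/179) = -146*(-179/7519) = 358/103 ≈ 3.4757)
T(z, F) = 358/103 + z (T(z, F) = z + 358/103 = 358/103 + z)
-1*(-159922) + T(-595, E(-8)) = -1*(-159922) + (358/103 - 595) = 159922 - 60927/103 = 16411039/103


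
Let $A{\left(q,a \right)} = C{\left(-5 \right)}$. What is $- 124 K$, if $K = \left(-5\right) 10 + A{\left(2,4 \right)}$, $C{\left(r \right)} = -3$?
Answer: $6572$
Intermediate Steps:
$A{\left(q,a \right)} = -3$
$K = -53$ ($K = \left(-5\right) 10 - 3 = -50 - 3 = -53$)
$- 124 K = \left(-124\right) \left(-53\right) = 6572$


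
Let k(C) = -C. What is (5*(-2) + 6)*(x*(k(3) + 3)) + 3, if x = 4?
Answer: 3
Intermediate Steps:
(5*(-2) + 6)*(x*(k(3) + 3)) + 3 = (5*(-2) + 6)*(4*(-1*3 + 3)) + 3 = (-10 + 6)*(4*(-3 + 3)) + 3 = -16*0 + 3 = -4*0 + 3 = 0 + 3 = 3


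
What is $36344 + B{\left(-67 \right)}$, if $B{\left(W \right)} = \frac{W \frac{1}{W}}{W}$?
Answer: $\frac{2435047}{67} \approx 36344.0$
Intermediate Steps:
$B{\left(W \right)} = \frac{1}{W}$ ($B{\left(W \right)} = 1 \frac{1}{W} = \frac{1}{W}$)
$36344 + B{\left(-67 \right)} = 36344 + \frac{1}{-67} = 36344 - \frac{1}{67} = \frac{2435047}{67}$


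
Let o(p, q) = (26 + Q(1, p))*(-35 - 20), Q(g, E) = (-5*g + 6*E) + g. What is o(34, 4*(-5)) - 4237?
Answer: -16667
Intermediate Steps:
Q(g, E) = -4*g + 6*E
o(p, q) = -1210 - 330*p (o(p, q) = (26 + (-4*1 + 6*p))*(-35 - 20) = (26 + (-4 + 6*p))*(-55) = (22 + 6*p)*(-55) = -1210 - 330*p)
o(34, 4*(-5)) - 4237 = (-1210 - 330*34) - 4237 = (-1210 - 11220) - 4237 = -12430 - 4237 = -16667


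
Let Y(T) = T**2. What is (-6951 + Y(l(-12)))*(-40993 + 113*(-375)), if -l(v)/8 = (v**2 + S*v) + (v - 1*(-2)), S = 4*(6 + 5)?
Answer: -827690259304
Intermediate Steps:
S = 44 (S = 4*11 = 44)
l(v) = -16 - 360*v - 8*v**2 (l(v) = -8*((v**2 + 44*v) + (v - 1*(-2))) = -8*((v**2 + 44*v) + (v + 2)) = -8*((v**2 + 44*v) + (2 + v)) = -8*(2 + v**2 + 45*v) = -16 - 360*v - 8*v**2)
(-6951 + Y(l(-12)))*(-40993 + 113*(-375)) = (-6951 + (-16 - 360*(-12) - 8*(-12)**2)**2)*(-40993 + 113*(-375)) = (-6951 + (-16 + 4320 - 8*144)**2)*(-40993 - 42375) = (-6951 + (-16 + 4320 - 1152)**2)*(-83368) = (-6951 + 3152**2)*(-83368) = (-6951 + 9935104)*(-83368) = 9928153*(-83368) = -827690259304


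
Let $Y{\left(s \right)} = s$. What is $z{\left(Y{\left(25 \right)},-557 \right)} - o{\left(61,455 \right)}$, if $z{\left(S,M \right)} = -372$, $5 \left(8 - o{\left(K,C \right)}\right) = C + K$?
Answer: $- \frac{1384}{5} \approx -276.8$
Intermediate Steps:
$o{\left(K,C \right)} = 8 - \frac{C}{5} - \frac{K}{5}$ ($o{\left(K,C \right)} = 8 - \frac{C + K}{5} = 8 - \left(\frac{C}{5} + \frac{K}{5}\right) = 8 - \frac{C}{5} - \frac{K}{5}$)
$z{\left(Y{\left(25 \right)},-557 \right)} - o{\left(61,455 \right)} = -372 - \left(8 - 91 - \frac{61}{5}\right) = -372 - - \frac{476}{5} = -372 + \frac{476}{5} = - \frac{1384}{5}$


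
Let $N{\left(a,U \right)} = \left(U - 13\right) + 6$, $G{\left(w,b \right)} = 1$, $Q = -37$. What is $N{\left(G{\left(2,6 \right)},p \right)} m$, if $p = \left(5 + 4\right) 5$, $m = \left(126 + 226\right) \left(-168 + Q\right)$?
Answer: $-2742080$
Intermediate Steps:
$m = -72160$ ($m = \left(126 + 226\right) \left(-168 - 37\right) = 352 \left(-205\right) = -72160$)
$p = 45$ ($p = 9 \cdot 5 = 45$)
$N{\left(a,U \right)} = -7 + U$ ($N{\left(a,U \right)} = \left(-13 + U\right) + 6 = -7 + U$)
$N{\left(G{\left(2,6 \right)},p \right)} m = \left(-7 + 45\right) \left(-72160\right) = 38 \left(-72160\right) = -2742080$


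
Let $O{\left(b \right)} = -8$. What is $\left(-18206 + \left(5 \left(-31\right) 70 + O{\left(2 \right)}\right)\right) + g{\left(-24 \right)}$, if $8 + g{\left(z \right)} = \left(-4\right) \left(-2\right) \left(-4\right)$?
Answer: $-29104$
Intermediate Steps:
$g{\left(z \right)} = -40$ ($g{\left(z \right)} = -8 + \left(-4\right) \left(-2\right) \left(-4\right) = -8 + 8 \left(-4\right) = -8 - 32 = -40$)
$\left(-18206 + \left(5 \left(-31\right) 70 + O{\left(2 \right)}\right)\right) + g{\left(-24 \right)} = \left(-18206 + \left(5 \left(-31\right) 70 - 8\right)\right) - 40 = \left(-18206 - 10858\right) - 40 = -29064 - 40 = -29104$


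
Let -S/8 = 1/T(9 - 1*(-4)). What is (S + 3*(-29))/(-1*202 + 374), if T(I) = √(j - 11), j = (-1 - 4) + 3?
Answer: -87/172 + 2*I*√13/559 ≈ -0.50581 + 0.0129*I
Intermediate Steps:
j = -2 (j = -5 + 3 = -2)
T(I) = I*√13 (T(I) = √(-2 - 11) = √(-13) = I*√13)
S = 8*I*√13/13 (S = -8*(-I*√13/13) = -(-8)*I*√13/13 = 8*I*√13/13 ≈ 2.2188*I)
(S + 3*(-29))/(-1*202 + 374) = (8*I*√13/13 + 3*(-29))/(-1*202 + 374) = (8*I*√13/13 - 87)/(-202 + 374) = (-87 + 8*I*√13/13)/172 = (-87 + 8*I*√13/13)*(1/172) = -87/172 + 2*I*√13/559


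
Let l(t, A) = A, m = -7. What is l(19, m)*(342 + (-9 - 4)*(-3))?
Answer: -2667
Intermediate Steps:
l(19, m)*(342 + (-9 - 4)*(-3)) = -7*(342 + (-9 - 4)*(-3)) = -7*(342 - 13*(-3)) = -7*(342 + 39) = -7*381 = -2667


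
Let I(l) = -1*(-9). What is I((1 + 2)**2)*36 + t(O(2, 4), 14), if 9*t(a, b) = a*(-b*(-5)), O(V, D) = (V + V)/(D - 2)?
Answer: 3056/9 ≈ 339.56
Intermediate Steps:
O(V, D) = 2*V/(-2 + D) (O(V, D) = (2*V)/(-2 + D) = 2*V/(-2 + D))
t(a, b) = 5*a*b/9 (t(a, b) = (a*(-b*(-5)))/9 = (a*(5*b))/9 = (5*a*b)/9 = 5*a*b/9)
I(l) = 9
I((1 + 2)**2)*36 + t(O(2, 4), 14) = 9*36 + (5/9)*(2*2/(-2 + 4))*14 = 324 + (5/9)*(2*2/2)*14 = 324 + (5/9)*(2*2*(1/2))*14 = 324 + (5/9)*2*14 = 324 + 140/9 = 3056/9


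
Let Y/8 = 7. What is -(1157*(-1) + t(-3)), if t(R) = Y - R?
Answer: 1098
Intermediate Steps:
Y = 56 (Y = 8*7 = 56)
t(R) = 56 - R
-(1157*(-1) + t(-3)) = -(1157*(-1) + (56 - 1*(-3))) = -(-1157 + (56 + 3)) = -(-1157 + 59) = -1*(-1098) = 1098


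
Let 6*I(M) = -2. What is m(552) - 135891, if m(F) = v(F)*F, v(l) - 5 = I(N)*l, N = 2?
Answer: -234699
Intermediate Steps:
I(M) = -1/3 (I(M) = (1/6)*(-2) = -1/3)
v(l) = 5 - l/3
m(F) = F*(5 - F/3) (m(F) = (5 - F/3)*F = F*(5 - F/3))
m(552) - 135891 = (1/3)*552*(15 - 1*552) - 135891 = (1/3)*552*(15 - 552) - 135891 = (1/3)*552*(-537) - 135891 = -98808 - 135891 = -234699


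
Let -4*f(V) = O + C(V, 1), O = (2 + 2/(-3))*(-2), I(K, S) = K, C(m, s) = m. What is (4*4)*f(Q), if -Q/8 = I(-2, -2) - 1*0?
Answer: -160/3 ≈ -53.333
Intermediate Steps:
O = -8/3 (O = (2 + 2*(-1/3))*(-2) = (2 - 2/3)*(-2) = (4/3)*(-2) = -8/3 ≈ -2.6667)
Q = 16 (Q = -8*(-2 - 1*0) = -8*(-2 + 0) = -8*(-2) = 16)
f(V) = 2/3 - V/4 (f(V) = -(-8/3 + V)/4 = 2/3 - V/4)
(4*4)*f(Q) = (4*4)*(2/3 - 1/4*16) = 16*(2/3 - 4) = 16*(-10/3) = -160/3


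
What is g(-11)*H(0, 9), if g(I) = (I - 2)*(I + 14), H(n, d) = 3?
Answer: -117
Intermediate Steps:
g(I) = (-2 + I)*(14 + I)
g(-11)*H(0, 9) = (-28 + (-11)**2 + 12*(-11))*3 = (-28 + 121 - 132)*3 = -39*3 = -117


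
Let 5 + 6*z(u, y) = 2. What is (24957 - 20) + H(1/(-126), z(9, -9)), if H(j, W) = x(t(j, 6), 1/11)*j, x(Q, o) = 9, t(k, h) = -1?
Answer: 349117/14 ≈ 24937.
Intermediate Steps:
z(u, y) = -½ (z(u, y) = -⅚ + (⅙)*2 = -⅚ + ⅓ = -½)
H(j, W) = 9*j
(24957 - 20) + H(1/(-126), z(9, -9)) = (24957 - 20) + 9/(-126) = 24937 + 9*(-1/126) = 24937 - 1/14 = 349117/14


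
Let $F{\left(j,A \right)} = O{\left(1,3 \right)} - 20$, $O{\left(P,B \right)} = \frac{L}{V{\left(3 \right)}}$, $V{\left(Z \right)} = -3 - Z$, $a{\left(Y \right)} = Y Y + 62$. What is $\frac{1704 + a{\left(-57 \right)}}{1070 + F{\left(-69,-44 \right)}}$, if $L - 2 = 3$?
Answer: $\frac{6018}{1259} \approx 4.78$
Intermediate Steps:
$L = 5$ ($L = 2 + 3 = 5$)
$a{\left(Y \right)} = 62 + Y^{2}$ ($a{\left(Y \right)} = Y^{2} + 62 = 62 + Y^{2}$)
$O{\left(P,B \right)} = - \frac{5}{6}$ ($O{\left(P,B \right)} = \frac{5}{-3 - 3} = \frac{5}{-6} = 5 \left(- \frac{1}{6}\right) = - \frac{5}{6}$)
$F{\left(j,A \right)} = - \frac{125}{6}$ ($F{\left(j,A \right)} = - \frac{5}{6} - 20 = - \frac{125}{6}$)
$\frac{1704 + a{\left(-57 \right)}}{1070 + F{\left(-69,-44 \right)}} = \frac{1704 + \left(62 + \left(-57\right)^{2}\right)}{1070 - \frac{125}{6}} = \frac{1704 + \left(62 + 3249\right)}{\frac{6295}{6}} = \left(1704 + 3311\right) \frac{6}{6295} = 5015 \cdot \frac{6}{6295} = \frac{6018}{1259}$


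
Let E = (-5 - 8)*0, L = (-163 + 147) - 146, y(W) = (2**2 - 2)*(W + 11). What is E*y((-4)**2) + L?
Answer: -162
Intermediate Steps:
y(W) = 22 + 2*W (y(W) = (4 - 2)*(11 + W) = 2*(11 + W) = 22 + 2*W)
L = -162 (L = -16 - 146 = -162)
E = 0 (E = -13*0 = 0)
E*y((-4)**2) + L = 0*(22 + 2*(-4)**2) - 162 = 0*(22 + 2*16) - 162 = 0*(22 + 32) - 162 = 0*54 - 162 = 0 - 162 = -162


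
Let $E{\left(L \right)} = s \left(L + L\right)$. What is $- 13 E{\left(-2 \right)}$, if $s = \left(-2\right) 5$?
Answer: $-520$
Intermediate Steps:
$s = -10$
$E{\left(L \right)} = - 20 L$ ($E{\left(L \right)} = - 10 \left(L + L\right) = - 10 \cdot 2 L = - 20 L$)
$- 13 E{\left(-2 \right)} = - 13 \left(\left(-20\right) \left(-2\right)\right) = \left(-13\right) 40 = -520$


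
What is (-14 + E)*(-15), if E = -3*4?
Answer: 390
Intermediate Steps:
E = -12
(-14 + E)*(-15) = (-14 - 12)*(-15) = -26*(-15) = 390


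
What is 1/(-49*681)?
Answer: -1/33369 ≈ -2.9968e-5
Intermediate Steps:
1/(-49*681) = 1/(-33369) = -1/33369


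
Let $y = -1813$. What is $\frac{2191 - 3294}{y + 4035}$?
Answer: $- \frac{1103}{2222} \approx -0.4964$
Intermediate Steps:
$\frac{2191 - 3294}{y + 4035} = \frac{2191 - 3294}{-1813 + 4035} = - \frac{1103}{2222}$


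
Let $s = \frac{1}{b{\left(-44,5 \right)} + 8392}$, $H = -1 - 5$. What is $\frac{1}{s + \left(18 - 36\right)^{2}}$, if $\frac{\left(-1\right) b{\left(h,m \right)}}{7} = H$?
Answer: $\frac{8434}{2732617} \approx 0.0030864$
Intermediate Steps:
$H = -6$ ($H = -1 - 5 = -6$)
$b{\left(h,m \right)} = 42$ ($b{\left(h,m \right)} = \left(-7\right) \left(-6\right) = 42$)
$s = \frac{1}{8434}$ ($s = \frac{1}{42 + 8392} = \frac{1}{8434} \approx 0.00011857$)
$\frac{1}{s + \left(18 - 36\right)^{2}} = \frac{1}{\frac{1}{8434} + \left(18 - 36\right)^{2}} = \frac{1}{\frac{1}{8434} + \left(-18\right)^{2}} = \frac{1}{\frac{1}{8434} + 324} = \frac{1}{\frac{2732617}{8434}} = \frac{8434}{2732617}$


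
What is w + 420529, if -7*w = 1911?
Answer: 420256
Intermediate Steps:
w = -273 (w = -⅐*1911 = -273)
w + 420529 = -273 + 420529 = 420256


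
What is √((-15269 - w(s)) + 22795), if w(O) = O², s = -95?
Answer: I*√1499 ≈ 38.717*I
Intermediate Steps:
√((-15269 - w(s)) + 22795) = √((-15269 - 1*(-95)²) + 22795) = √((-15269 - 1*9025) + 22795) = √((-15269 - 9025) + 22795) = √(-24294 + 22795) = √(-1499) = I*√1499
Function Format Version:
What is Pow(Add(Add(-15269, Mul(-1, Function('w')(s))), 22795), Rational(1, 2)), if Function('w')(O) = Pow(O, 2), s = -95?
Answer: Mul(I, Pow(1499, Rational(1, 2))) ≈ Mul(38.717, I)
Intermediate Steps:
Pow(Add(Add(-15269, Mul(-1, Function('w')(s))), 22795), Rational(1, 2)) = Pow(Add(Add(-15269, Mul(-1, Pow(-95, 2))), 22795), Rational(1, 2)) = Pow(Add(Add(-15269, Mul(-1, 9025)), 22795), Rational(1, 2)) = Pow(Add(Add(-15269, -9025), 22795), Rational(1, 2)) = Pow(Add(-24294, 22795), Rational(1, 2)) = Pow(-1499, Rational(1, 2)) = Mul(I, Pow(1499, Rational(1, 2)))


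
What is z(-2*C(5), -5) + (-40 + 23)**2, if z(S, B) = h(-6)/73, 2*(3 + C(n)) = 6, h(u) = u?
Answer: 21091/73 ≈ 288.92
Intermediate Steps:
C(n) = 0 (C(n) = -3 + (1/2)*6 = -3 + 3 = 0)
z(S, B) = -6/73
z(-2*C(5), -5) + (-40 + 23)**2 = -6/73 + (-40 + 23)**2 = -6/73 + (-17)**2 = -6/73 + 289 = 21091/73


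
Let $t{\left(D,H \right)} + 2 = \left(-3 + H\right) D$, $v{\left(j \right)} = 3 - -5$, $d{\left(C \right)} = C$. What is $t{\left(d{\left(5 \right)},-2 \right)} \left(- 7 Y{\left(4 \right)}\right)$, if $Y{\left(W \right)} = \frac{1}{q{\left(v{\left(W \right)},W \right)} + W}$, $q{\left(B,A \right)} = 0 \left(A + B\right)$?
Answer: $\frac{189}{4} \approx 47.25$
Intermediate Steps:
$v{\left(j \right)} = 8$ ($v{\left(j \right)} = 3 + 5 = 8$)
$q{\left(B,A \right)} = 0$
$t{\left(D,H \right)} = -2 + D \left(-3 + H\right)$ ($t{\left(D,H \right)} = -2 + \left(-3 + H\right) D = -2 + D \left(-3 + H\right)$)
$Y{\left(W \right)} = \frac{1}{W}$ ($Y{\left(W \right)} = \frac{1}{0 + W} = \frac{1}{W}$)
$t{\left(d{\left(5 \right)},-2 \right)} \left(- 7 Y{\left(4 \right)}\right) = \left(-2 - 15 + 5 \left(-2\right)\right) \left(- \frac{7}{4}\right) = \left(-2 - 15 - 10\right) \left(\left(-7\right) \frac{1}{4}\right) = \left(-27\right) \left(- \frac{7}{4}\right) = \frac{189}{4}$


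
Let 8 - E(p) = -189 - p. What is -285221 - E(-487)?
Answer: -284931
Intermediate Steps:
E(p) = 197 + p (E(p) = 8 - (-189 - p) = 8 + (189 + p) = 197 + p)
-285221 - E(-487) = -285221 - (197 - 487) = -285221 - 1*(-290) = -285221 + 290 = -284931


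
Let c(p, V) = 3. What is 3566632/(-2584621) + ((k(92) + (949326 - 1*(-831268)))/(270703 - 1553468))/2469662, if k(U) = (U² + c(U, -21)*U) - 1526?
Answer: -39507274274985848/28629611629412105 ≈ -1.3799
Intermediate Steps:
k(U) = -1526 + U² + 3*U (k(U) = (U² + 3*U) - 1526 = -1526 + U² + 3*U)
3566632/(-2584621) + ((k(92) + (949326 - 1*(-831268)))/(270703 - 1553468))/2469662 = 3566632/(-2584621) + (((-1526 + 92² + 3*92) + (949326 - 1*(-831268)))/(270703 - 1553468))/2469662 = 3566632*(-1/2584621) + (((-1526 + 8464 + 276) + (949326 + 831268))/(-1282765))*(1/2469662) = -3566632/2584621 + ((7214 + 1780594)*(-1/1282765))*(1/2469662) = -3566632/2584621 + (1787808*(-1/1282765))*(1/2469662) = -3566632/2584621 - 162528/116615*1/2469662 = -3566632/2584621 - 81264/143999817065 = -39507274274985848/28629611629412105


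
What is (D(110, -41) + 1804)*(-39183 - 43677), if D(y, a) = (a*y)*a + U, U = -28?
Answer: -15468801960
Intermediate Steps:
D(y, a) = -28 + y*a² (D(y, a) = (a*y)*a - 28 = y*a² - 28 = -28 + y*a²)
(D(110, -41) + 1804)*(-39183 - 43677) = ((-28 + 110*(-41)²) + 1804)*(-39183 - 43677) = ((-28 + 110*1681) + 1804)*(-82860) = ((-28 + 184910) + 1804)*(-82860) = (184882 + 1804)*(-82860) = 186686*(-82860) = -15468801960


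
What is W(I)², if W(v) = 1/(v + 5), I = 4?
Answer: 1/81 ≈ 0.012346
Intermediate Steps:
W(v) = 1/(5 + v)
W(I)² = (1/(5 + 4))² = (1/9)² = (⅑)² = 1/81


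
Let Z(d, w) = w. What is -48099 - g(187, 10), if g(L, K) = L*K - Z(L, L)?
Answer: -49782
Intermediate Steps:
g(L, K) = -L + K*L (g(L, K) = L*K - L = K*L - L = -L + K*L)
-48099 - g(187, 10) = -48099 - 187*(-1 + 10) = -48099 - 187*9 = -48099 - 1*1683 = -48099 - 1683 = -49782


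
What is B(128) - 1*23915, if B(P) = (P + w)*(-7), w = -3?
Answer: -24790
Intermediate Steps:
B(P) = 21 - 7*P (B(P) = (P - 3)*(-7) = (-3 + P)*(-7) = 21 - 7*P)
B(128) - 1*23915 = (21 - 7*128) - 1*23915 = (21 - 896) - 23915 = -875 - 23915 = -24790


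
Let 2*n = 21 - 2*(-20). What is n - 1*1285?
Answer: -2509/2 ≈ -1254.5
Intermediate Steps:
n = 61/2 (n = (21 - 2*(-20))/2 = (21 + 40)/2 = (½)*61 = 61/2 ≈ 30.500)
n - 1*1285 = 61/2 - 1*1285 = 61/2 - 1285 = -2509/2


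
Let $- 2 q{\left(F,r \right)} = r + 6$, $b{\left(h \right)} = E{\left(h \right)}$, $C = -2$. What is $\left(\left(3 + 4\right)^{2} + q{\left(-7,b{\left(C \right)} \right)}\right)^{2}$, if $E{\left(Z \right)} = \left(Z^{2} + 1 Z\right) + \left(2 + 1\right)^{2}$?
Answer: $\frac{6561}{4} \approx 1640.3$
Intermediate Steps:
$E{\left(Z \right)} = 9 + Z + Z^{2}$ ($E{\left(Z \right)} = \left(Z^{2} + Z\right) + 3^{2} = \left(Z + Z^{2}\right) + 9 = 9 + Z + Z^{2}$)
$b{\left(h \right)} = 9 + h + h^{2}$
$q{\left(F,r \right)} = -3 - \frac{r}{2}$ ($q{\left(F,r \right)} = - \frac{r + 6}{2} = - \frac{6 + r}{2} = -3 - \frac{r}{2}$)
$\left(\left(3 + 4\right)^{2} + q{\left(-7,b{\left(C \right)} \right)}\right)^{2} = \left(\left(3 + 4\right)^{2} - \left(3 + \frac{9 - 2 + \left(-2\right)^{2}}{2}\right)\right)^{2} = \left(7^{2} - \left(3 + \frac{9 - 2 + 4}{2}\right)\right)^{2} = \left(49 - \frac{17}{2}\right)^{2} = \left(\frac{81}{2}\right)^{2} = \frac{6561}{4}$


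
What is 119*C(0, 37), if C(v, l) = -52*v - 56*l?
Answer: -246568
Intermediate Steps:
C(v, l) = -56*l - 52*v
119*C(0, 37) = 119*(-56*37 - 52*0) = 119*(-2072 + 0) = 119*(-2072) = -246568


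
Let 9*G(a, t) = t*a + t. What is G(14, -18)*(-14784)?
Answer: 443520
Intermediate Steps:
G(a, t) = t/9 + a*t/9 (G(a, t) = (t*a + t)/9 = (a*t + t)/9 = (t + a*t)/9 = t/9 + a*t/9)
G(14, -18)*(-14784) = ((1/9)*(-18)*(1 + 14))*(-14784) = ((1/9)*(-18)*15)*(-14784) = -30*(-14784) = 443520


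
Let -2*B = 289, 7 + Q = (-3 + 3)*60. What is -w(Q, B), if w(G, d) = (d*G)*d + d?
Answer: 585225/4 ≈ 1.4631e+5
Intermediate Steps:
Q = -7 (Q = -7 + (-3 + 3)*60 = -7 + 0*60 = -7 + 0 = -7)
B = -289/2 (B = -1/2*289 = -289/2 ≈ -144.50)
w(G, d) = d + G*d**2 (w(G, d) = (G*d)*d + d = G*d**2 + d = d + G*d**2)
-w(Q, B) = -(-289)*(1 - 7*(-289/2))/2 = -(-289)*(1 + 2023/2)/2 = -(-289)*2025/(2*2) = -1*(-585225/4) = 585225/4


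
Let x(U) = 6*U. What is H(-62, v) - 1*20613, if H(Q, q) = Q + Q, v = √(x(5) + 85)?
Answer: -20737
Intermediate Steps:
v = √115 (v = √(6*5 + 85) = √(30 + 85) = √115 ≈ 10.724)
H(Q, q) = 2*Q
H(-62, v) - 1*20613 = 2*(-62) - 1*20613 = -124 - 20613 = -20737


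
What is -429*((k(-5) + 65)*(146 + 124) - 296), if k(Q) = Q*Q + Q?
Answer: -9718566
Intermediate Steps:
k(Q) = Q + Q² (k(Q) = Q² + Q = Q + Q²)
-429*((k(-5) + 65)*(146 + 124) - 296) = -429*((-5*(1 - 5) + 65)*(146 + 124) - 296) = -429*((-5*(-4) + 65)*270 - 296) = -429*((20 + 65)*270 - 296) = -429*(85*270 - 296) = -429*(22950 - 296) = -429*22654 = -9718566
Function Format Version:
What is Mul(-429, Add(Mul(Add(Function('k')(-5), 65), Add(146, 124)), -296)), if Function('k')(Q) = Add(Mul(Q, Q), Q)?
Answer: -9718566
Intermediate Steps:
Function('k')(Q) = Add(Q, Pow(Q, 2)) (Function('k')(Q) = Add(Pow(Q, 2), Q) = Add(Q, Pow(Q, 2)))
Mul(-429, Add(Mul(Add(Function('k')(-5), 65), Add(146, 124)), -296)) = Mul(-429, Add(Mul(Add(Mul(-5, Add(1, -5)), 65), Add(146, 124)), -296)) = Mul(-429, Add(Mul(Add(Mul(-5, -4), 65), 270), -296)) = Mul(-429, Add(Mul(Add(20, 65), 270), -296)) = Mul(-429, Add(Mul(85, 270), -296)) = Mul(-429, Add(22950, -296)) = Mul(-429, 22654) = -9718566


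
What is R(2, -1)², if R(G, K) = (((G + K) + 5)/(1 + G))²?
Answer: 16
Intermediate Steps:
R(G, K) = (5 + G + K)²/(1 + G)² (R(G, K) = ((5 + G + K)/(1 + G))² = (5 + G + K)²/(1 + G)²)
R(2, -1)² = ((5 + 2 - 1)²/(1 + 2)²)² = (6²/3²)² = ((⅑)*36)² = 4² = 16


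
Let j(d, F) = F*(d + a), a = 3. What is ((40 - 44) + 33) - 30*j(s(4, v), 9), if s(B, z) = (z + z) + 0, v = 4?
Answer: -2941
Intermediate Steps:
s(B, z) = 2*z (s(B, z) = 2*z + 0 = 2*z)
j(d, F) = F*(3 + d) (j(d, F) = F*(d + 3) = F*(3 + d))
((40 - 44) + 33) - 30*j(s(4, v), 9) = ((40 - 44) + 33) - 270*(3 + 2*4) = (-4 + 33) - 270*(3 + 8) = 29 - 270*11 = 29 - 30*99 = 29 - 2970 = -2941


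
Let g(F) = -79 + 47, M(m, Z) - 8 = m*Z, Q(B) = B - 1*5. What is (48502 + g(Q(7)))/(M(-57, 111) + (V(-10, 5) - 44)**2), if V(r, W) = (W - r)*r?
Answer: 48470/31317 ≈ 1.5477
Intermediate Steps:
Q(B) = -5 + B (Q(B) = B - 5 = -5 + B)
M(m, Z) = 8 + Z*m (M(m, Z) = 8 + m*Z = 8 + Z*m)
V(r, W) = r*(W - r)
g(F) = -32
(48502 + g(Q(7)))/(M(-57, 111) + (V(-10, 5) - 44)**2) = (48502 - 32)/((8 + 111*(-57)) + (-10*(5 - 1*(-10)) - 44)**2) = 48470/((8 - 6327) + (-10*(5 + 10) - 44)**2) = 48470/(-6319 + (-10*15 - 44)**2) = 48470/(-6319 + (-150 - 44)**2) = 48470/(-6319 + (-194)**2) = 48470/(-6319 + 37636) = 48470/31317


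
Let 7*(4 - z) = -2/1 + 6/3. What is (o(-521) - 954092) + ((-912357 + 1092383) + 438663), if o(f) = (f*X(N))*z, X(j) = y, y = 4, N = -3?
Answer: -343739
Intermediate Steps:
z = 4 (z = 4 - (-2/1 + 6/3)/7 = 4 - (-2*1 + 6*(1/3))/7 = 4 - (-2 + 2)/7 = 4 - 1/7*0 = 4 + 0 = 4)
X(j) = 4
o(f) = 16*f (o(f) = (f*4)*4 = (4*f)*4 = 16*f)
(o(-521) - 954092) + ((-912357 + 1092383) + 438663) = (16*(-521) - 954092) + ((-912357 + 1092383) + 438663) = (-8336 - 954092) + (180026 + 438663) = -962428 + 618689 = -343739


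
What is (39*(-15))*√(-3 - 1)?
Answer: -1170*I ≈ -1170.0*I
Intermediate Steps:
(39*(-15))*√(-3 - 1) = -1170*I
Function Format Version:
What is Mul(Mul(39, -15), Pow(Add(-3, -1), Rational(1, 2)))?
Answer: Mul(-1170, I) ≈ Mul(-1170.0, I)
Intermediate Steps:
Mul(Mul(39, -15), Pow(Add(-3, -1), Rational(1, 2))) = Mul(-585, Pow(-4, Rational(1, 2))) = Mul(-585, Mul(2, I)) = Mul(-1170, I)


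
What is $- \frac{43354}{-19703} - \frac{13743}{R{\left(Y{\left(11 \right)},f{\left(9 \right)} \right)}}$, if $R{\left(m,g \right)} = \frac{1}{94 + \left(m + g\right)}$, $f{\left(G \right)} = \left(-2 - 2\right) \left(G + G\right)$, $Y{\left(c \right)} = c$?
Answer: $- \frac{8935641503}{19703} \approx -4.5352 \cdot 10^{5}$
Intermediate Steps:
$f{\left(G \right)} = - 8 G$ ($f{\left(G \right)} = - 4 \cdot 2 G = - 8 G$)
$R{\left(m,g \right)} = \frac{1}{94 + g + m}$ ($R{\left(m,g \right)} = \frac{1}{94 + \left(g + m\right)} = \frac{1}{94 + g + m}$)
$- \frac{43354}{-19703} - \frac{13743}{R{\left(Y{\left(11 \right)},f{\left(9 \right)} \right)}} = - \frac{43354}{-19703} - \frac{13743}{\frac{1}{94 - 72 + 11}} = \left(-43354\right) \left(- \frac{1}{19703}\right) - \frac{13743}{\frac{1}{94 - 72 + 11}} = \frac{43354}{19703} - \frac{13743}{\frac{1}{33}} = \frac{43354}{19703} - 13743 \frac{1}{\frac{1}{33}} = \frac{43354}{19703} - 453519 = - \frac{8935641503}{19703}$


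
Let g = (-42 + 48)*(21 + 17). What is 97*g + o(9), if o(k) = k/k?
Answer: 22117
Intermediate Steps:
o(k) = 1
g = 228 (g = 6*38 = 228)
97*g + o(9) = 97*228 + 1 = 22116 + 1 = 22117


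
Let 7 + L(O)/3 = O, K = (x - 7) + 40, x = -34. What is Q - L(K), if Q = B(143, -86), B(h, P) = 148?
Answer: 172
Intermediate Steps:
K = -1 (K = (-34 - 7) + 40 = -41 + 40 = -1)
L(O) = -21 + 3*O
Q = 148
Q - L(K) = 148 - (-21 + 3*(-1)) = 148 - (-21 - 3) = 148 - 1*(-24) = 148 + 24 = 172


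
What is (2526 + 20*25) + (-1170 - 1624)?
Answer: 232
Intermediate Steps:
(2526 + 20*25) + (-1170 - 1624) = (2526 + 500) - 2794 = 3026 - 2794 = 232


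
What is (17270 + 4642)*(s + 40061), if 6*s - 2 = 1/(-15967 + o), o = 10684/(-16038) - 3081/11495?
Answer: 29365179879251764801/33452243306 ≈ 8.7782e+8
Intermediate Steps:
o = -7828439/8379855 (o = 10684*(-1/16038) - 3081*1/11495 = -5342/8019 - 3081/11495 = -7828439/8379855 ≈ -0.93420)
s = 267609566593/802853839344 (s = 1/3 + 1/(6*(-15967 - 7828439/8379855)) = 1/3 + 1/(6*(-133808973224/8379855)) = 1/3 + (1/6)*(-8379855/133808973224) = 1/3 - 2793285/267617946448 = 267609566593/802853839344 ≈ 0.33332)
(17270 + 4642)*(s + 40061) = (17270 + 4642)*(267609566593/802853839344 + 40061) = 21912*(32163395267526577/802853839344) = 29365179879251764801/33452243306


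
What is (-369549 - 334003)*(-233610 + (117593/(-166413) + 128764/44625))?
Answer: 23931993911377161536/145611375 ≈ 1.6436e+11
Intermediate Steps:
(-369549 - 334003)*(-233610 + (117593/(-166413) + 128764/44625)) = -703552*(-233610 + (117593*(-1/166413) + 128764*(1/44625))) = -703552*(-233610 + (-117593/166413 + 128764/44625)) = -703552*(-233610 + 317263057/145611375) = -703552*(-34015956050693/145611375) = 23931993911377161536/145611375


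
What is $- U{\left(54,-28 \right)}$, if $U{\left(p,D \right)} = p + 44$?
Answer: $-98$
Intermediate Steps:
$U{\left(p,D \right)} = 44 + p$
$- U{\left(54,-28 \right)} = - (44 + 54) = \left(-1\right) 98 = -98$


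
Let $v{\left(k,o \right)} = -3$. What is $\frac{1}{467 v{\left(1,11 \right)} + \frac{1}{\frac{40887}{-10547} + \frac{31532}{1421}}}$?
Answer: $- \frac{274467577}{384514088090} \approx -0.0007138$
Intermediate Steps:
$\frac{1}{467 v{\left(1,11 \right)} + \frac{1}{\frac{40887}{-10547} + \frac{31532}{1421}}} = \frac{1}{467 \left(-3\right) + \frac{1}{\frac{40887}{-10547} + \frac{31532}{1421}}} = \frac{1}{-1401 + \frac{1}{40887 \left(- \frac{1}{10547}\right) + 31532 \cdot \frac{1}{1421}}} = \frac{1}{-1401 + \frac{1}{- \frac{40887}{10547} + \frac{31532}{1421}}} = \frac{1}{-1401 + \frac{1}{\frac{274467577}{14987287}}} = \frac{1}{-1401 + \frac{14987287}{274467577}} = \frac{1}{- \frac{384514088090}{274467577}} = - \frac{274467577}{384514088090}$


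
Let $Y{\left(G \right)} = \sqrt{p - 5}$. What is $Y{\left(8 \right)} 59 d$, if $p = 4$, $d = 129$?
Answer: $7611 i \approx 7611.0 i$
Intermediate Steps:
$Y{\left(G \right)} = i$ ($Y{\left(G \right)} = \sqrt{4 - 5} = \sqrt{-1} = i$)
$Y{\left(8 \right)} 59 d = i 59 \cdot 129 = 59 i 129 = 7611 i$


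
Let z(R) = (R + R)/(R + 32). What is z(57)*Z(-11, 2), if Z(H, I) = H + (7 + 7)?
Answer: 342/89 ≈ 3.8427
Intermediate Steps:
Z(H, I) = 14 + H (Z(H, I) = H + 14 = 14 + H)
z(R) = 2*R/(32 + R) (z(R) = (2*R)/(32 + R) = 2*R/(32 + R))
z(57)*Z(-11, 2) = (2*57/(32 + 57))*(14 - 11) = (2*57/89)*3 = (2*57*(1/89))*3 = (114/89)*3 = 342/89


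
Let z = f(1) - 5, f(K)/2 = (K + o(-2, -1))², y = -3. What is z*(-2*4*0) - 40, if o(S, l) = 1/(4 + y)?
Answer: -40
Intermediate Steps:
o(S, l) = 1 (o(S, l) = 1/(4 - 3) = 1/1 = 1)
f(K) = 2*(1 + K)² (f(K) = 2*(K + 1)² = 2*(1 + K)²)
z = 3 (z = 2*(1 + 1)² - 5 = 2*2² - 5 = 2*4 - 5 = 8 - 5 = 3)
z*(-2*4*0) - 40 = 3*(-2*4*0) - 40 = 3*(-8*0) - 40 = 3*0 - 40 = 0 - 40 = -40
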